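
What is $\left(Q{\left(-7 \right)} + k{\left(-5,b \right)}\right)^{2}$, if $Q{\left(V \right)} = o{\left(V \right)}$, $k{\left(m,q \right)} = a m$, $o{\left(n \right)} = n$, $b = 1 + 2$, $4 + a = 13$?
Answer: $2704$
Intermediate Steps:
$a = 9$ ($a = -4 + 13 = 9$)
$b = 3$
$k{\left(m,q \right)} = 9 m$
$Q{\left(V \right)} = V$
$\left(Q{\left(-7 \right)} + k{\left(-5,b \right)}\right)^{2} = \left(-7 + 9 \left(-5\right)\right)^{2} = \left(-7 - 45\right)^{2} = \left(-52\right)^{2} = 2704$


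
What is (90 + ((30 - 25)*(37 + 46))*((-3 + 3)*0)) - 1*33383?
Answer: -33293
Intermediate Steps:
(90 + ((30 - 25)*(37 + 46))*((-3 + 3)*0)) - 1*33383 = (90 + (5*83)*(0*0)) - 33383 = (90 + 415*0) - 33383 = (90 + 0) - 33383 = 90 - 33383 = -33293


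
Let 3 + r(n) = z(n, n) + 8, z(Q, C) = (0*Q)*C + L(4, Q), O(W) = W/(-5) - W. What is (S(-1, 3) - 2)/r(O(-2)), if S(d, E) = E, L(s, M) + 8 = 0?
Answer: -⅓ ≈ -0.33333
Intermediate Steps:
O(W) = -6*W/5 (O(W) = W*(-⅕) - W = -W/5 - W = -6*W/5)
L(s, M) = -8 (L(s, M) = -8 + 0 = -8)
z(Q, C) = -8 (z(Q, C) = (0*Q)*C - 8 = 0*C - 8 = 0 - 8 = -8)
r(n) = -3 (r(n) = -3 + (-8 + 8) = -3 + 0 = -3)
(S(-1, 3) - 2)/r(O(-2)) = (3 - 2)/(-3) = -⅓*1 = -⅓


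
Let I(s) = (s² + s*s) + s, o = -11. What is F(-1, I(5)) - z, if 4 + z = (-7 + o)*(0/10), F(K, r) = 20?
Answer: 24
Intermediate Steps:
I(s) = s + 2*s² (I(s) = (s² + s²) + s = 2*s² + s = s + 2*s²)
z = -4 (z = -4 + (-7 - 11)*(0/10) = -4 - 0/10 = -4 - 18*0 = -4 + 0 = -4)
F(-1, I(5)) - z = 20 - 1*(-4) = 20 + 4 = 24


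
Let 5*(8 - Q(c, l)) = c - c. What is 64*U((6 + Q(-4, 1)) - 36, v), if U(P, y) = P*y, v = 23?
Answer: -32384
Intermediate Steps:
Q(c, l) = 8 (Q(c, l) = 8 - (c - c)/5 = 8 - ⅕*0 = 8 + 0 = 8)
64*U((6 + Q(-4, 1)) - 36, v) = 64*(((6 + 8) - 36)*23) = 64*((14 - 36)*23) = 64*(-22*23) = 64*(-506) = -32384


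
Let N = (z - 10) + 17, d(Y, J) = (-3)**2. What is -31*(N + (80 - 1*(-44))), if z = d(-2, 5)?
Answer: -4340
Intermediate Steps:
d(Y, J) = 9
z = 9
N = 16 (N = (9 - 10) + 17 = -1 + 17 = 16)
-31*(N + (80 - 1*(-44))) = -31*(16 + (80 - 1*(-44))) = -31*(16 + (80 + 44)) = -31*(16 + 124) = -31*140 = -4340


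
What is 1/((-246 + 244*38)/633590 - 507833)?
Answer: -316795/160878950722 ≈ -1.9692e-6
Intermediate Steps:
1/((-246 + 244*38)/633590 - 507833) = 1/((-246 + 9272)*(1/633590) - 507833) = 1/(9026*(1/633590) - 507833) = 1/(4513/316795 - 507833) = 1/(-160878950722/316795) = -316795/160878950722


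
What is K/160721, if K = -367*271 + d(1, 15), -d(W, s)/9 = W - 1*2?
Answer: -99448/160721 ≈ -0.61876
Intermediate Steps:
d(W, s) = 18 - 9*W (d(W, s) = -9*(W - 1*2) = -9*(W - 2) = -9*(-2 + W) = 18 - 9*W)
K = -99448 (K = -367*271 + (18 - 9*1) = -99457 + (18 - 9) = -99457 + 9 = -99448)
K/160721 = -99448/160721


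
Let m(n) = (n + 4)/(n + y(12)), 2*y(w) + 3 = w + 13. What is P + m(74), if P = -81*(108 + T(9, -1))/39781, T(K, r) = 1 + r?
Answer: 2359338/3381385 ≈ 0.69774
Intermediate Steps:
y(w) = 5 + w/2 (y(w) = -3/2 + (w + 13)/2 = -3/2 + (13 + w)/2 = -3/2 + (13/2 + w/2) = 5 + w/2)
m(n) = (4 + n)/(11 + n) (m(n) = (n + 4)/(n + (5 + (1/2)*12)) = (4 + n)/(n + (5 + 6)) = (4 + n)/(n + 11) = (4 + n)/(11 + n))
P = -8748/39781 (P = -81*(108 + (1 - 1))/39781 = -81*(108 + 0)*(1/39781) = -81*108*(1/39781) = -8748*1/39781 = -8748/39781 ≈ -0.21990)
P + m(74) = -8748/39781 + (4 + 74)/(11 + 74) = -8748/39781 + 78/85 = 2359338/3381385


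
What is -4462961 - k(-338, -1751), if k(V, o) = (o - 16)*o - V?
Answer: -7557316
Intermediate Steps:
k(V, o) = -V + o*(-16 + o) (k(V, o) = (-16 + o)*o - V = o*(-16 + o) - V = -V + o*(-16 + o))
-4462961 - k(-338, -1751) = -4462961 - ((-1751)**2 - 1*(-338) - 16*(-1751)) = -4462961 - (3066001 + 338 + 28016) = -4462961 - 1*3094355 = -4462961 - 3094355 = -7557316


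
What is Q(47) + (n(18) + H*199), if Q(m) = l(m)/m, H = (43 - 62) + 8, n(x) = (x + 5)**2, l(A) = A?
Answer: -1659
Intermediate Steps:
n(x) = (5 + x)**2
H = -11 (H = -19 + 8 = -11)
Q(m) = 1 (Q(m) = m/m = 1)
Q(47) + (n(18) + H*199) = 1 + ((5 + 18)**2 - 11*199) = 1 + (23**2 - 2189) = 1 + (529 - 2189) = 1 - 1660 = -1659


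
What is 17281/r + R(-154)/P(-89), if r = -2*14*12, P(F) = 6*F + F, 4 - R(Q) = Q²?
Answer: -57119/4272 ≈ -13.371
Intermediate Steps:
R(Q) = 4 - Q²
P(F) = 7*F
r = -336 (r = -28*12 = -336)
17281/r + R(-154)/P(-89) = 17281/(-336) + (4 - 1*(-154)²)/((7*(-89))) = 17281*(-1/336) + (4 - 1*23716)/(-623) = -17281/336 + (4 - 23716)*(-1/623) = -17281/336 - 23712*(-1/623) = -17281/336 + 23712/623 = -57119/4272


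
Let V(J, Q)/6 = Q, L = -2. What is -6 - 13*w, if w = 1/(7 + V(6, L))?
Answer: -17/5 ≈ -3.4000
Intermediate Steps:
V(J, Q) = 6*Q
w = -1/5 (w = 1/(7 + 6*(-2)) = 1/(7 - 12) = 1/(-5) = -1/5 ≈ -0.20000)
-6 - 13*w = -6 - 13*(-1/5) = -6 + 13/5 = -17/5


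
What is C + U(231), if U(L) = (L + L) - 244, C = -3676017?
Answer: -3675799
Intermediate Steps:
U(L) = -244 + 2*L (U(L) = 2*L - 244 = -244 + 2*L)
C + U(231) = -3676017 + (-244 + 2*231) = -3676017 + (-244 + 462) = -3676017 + 218 = -3675799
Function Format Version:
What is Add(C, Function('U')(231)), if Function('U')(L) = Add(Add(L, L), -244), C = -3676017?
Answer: -3675799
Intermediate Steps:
Function('U')(L) = Add(-244, Mul(2, L)) (Function('U')(L) = Add(Mul(2, L), -244) = Add(-244, Mul(2, L)))
Add(C, Function('U')(231)) = Add(-3676017, Add(-244, Mul(2, 231))) = Add(-3676017, Add(-244, 462)) = Add(-3676017, 218) = -3675799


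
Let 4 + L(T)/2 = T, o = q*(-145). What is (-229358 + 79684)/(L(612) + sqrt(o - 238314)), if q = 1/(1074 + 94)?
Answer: -212580186112/2005421105 + 598696*I*sqrt(20319615481)/2005421105 ≈ -106.0 + 42.556*I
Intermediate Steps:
q = 1/1168 ≈ 0.00085616
o = -145/1168 (o = (1/1168)*(-145) = -145/1168 ≈ -0.12414)
L(T) = -8 + 2*T
(-229358 + 79684)/(L(612) + sqrt(o - 238314)) = (-229358 + 79684)/((-8 + 2*612) + sqrt(-145/1168 - 238314)) = -149674/((-8 + 1224) + sqrt(-278350897/1168)) = -149674/(1216 + I*sqrt(20319615481)/292)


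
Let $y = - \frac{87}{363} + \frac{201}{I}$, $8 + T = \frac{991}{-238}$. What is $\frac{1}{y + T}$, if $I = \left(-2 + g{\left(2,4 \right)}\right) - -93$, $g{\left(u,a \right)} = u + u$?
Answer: $- \frac{2735810}{28145317} \approx -0.097203$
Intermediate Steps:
$g{\left(u,a \right)} = 2 u$
$T = - \frac{2895}{238}$ ($T = -8 + \frac{991}{-238} = -8 + 991 \left(- \frac{1}{238}\right) = -8 - \frac{991}{238} = - \frac{2895}{238} \approx -12.164$)
$I = 95$ ($I = \left(-2 + 2 \cdot 2\right) - -93 = \left(-2 + 4\right) + 93 = 2 + 93 = 95$)
$y = \frac{21566}{11495}$ ($y = - \frac{87}{363} + \frac{201}{95} = \left(-87\right) \frac{1}{363} + 201 \cdot \frac{1}{95} = - \frac{29}{121} + \frac{201}{95} = \frac{21566}{11495} \approx 1.8761$)
$\frac{1}{y + T} = \frac{1}{\frac{21566}{11495} - \frac{2895}{238}} = \frac{1}{- \frac{28145317}{2735810}} = - \frac{2735810}{28145317}$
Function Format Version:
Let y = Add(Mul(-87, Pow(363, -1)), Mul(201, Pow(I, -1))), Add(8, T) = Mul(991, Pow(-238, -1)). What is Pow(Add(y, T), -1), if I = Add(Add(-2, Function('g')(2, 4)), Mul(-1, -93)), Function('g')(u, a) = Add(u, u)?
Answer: Rational(-2735810, 28145317) ≈ -0.097203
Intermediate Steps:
Function('g')(u, a) = Mul(2, u)
T = Rational(-2895, 238) (T = Add(-8, Mul(991, Pow(-238, -1))) = Add(-8, Mul(991, Rational(-1, 238))) = Add(-8, Rational(-991, 238)) = Rational(-2895, 238) ≈ -12.164)
I = 95 (I = Add(Add(-2, Mul(2, 2)), Mul(-1, -93)) = Add(Add(-2, 4), 93) = Add(2, 93) = 95)
y = Rational(21566, 11495) (y = Add(Mul(-87, Pow(363, -1)), Mul(201, Pow(95, -1))) = Add(Mul(-87, Rational(1, 363)), Mul(201, Rational(1, 95))) = Add(Rational(-29, 121), Rational(201, 95)) = Rational(21566, 11495) ≈ 1.8761)
Pow(Add(y, T), -1) = Pow(Add(Rational(21566, 11495), Rational(-2895, 238)), -1) = Pow(Rational(-28145317, 2735810), -1) = Rational(-2735810, 28145317)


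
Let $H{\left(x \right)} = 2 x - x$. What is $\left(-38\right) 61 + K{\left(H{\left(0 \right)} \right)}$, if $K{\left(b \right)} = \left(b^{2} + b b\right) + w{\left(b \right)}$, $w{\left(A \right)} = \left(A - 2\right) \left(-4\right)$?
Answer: $-2310$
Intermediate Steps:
$w{\left(A \right)} = 8 - 4 A$ ($w{\left(A \right)} = \left(-2 + A\right) \left(-4\right) = 8 - 4 A$)
$H{\left(x \right)} = x$
$K{\left(b \right)} = 8 - 4 b + 2 b^{2}$ ($K{\left(b \right)} = \left(b^{2} + b b\right) - \left(-8 + 4 b\right) = \left(b^{2} + b^{2}\right) - \left(-8 + 4 b\right) = 2 b^{2} - \left(-8 + 4 b\right) = 8 - 4 b + 2 b^{2}$)
$\left(-38\right) 61 + K{\left(H{\left(0 \right)} \right)} = \left(-38\right) 61 + \left(8 - 0 + 2 \cdot 0^{2}\right) = -2318 + \left(8 + 0 + 2 \cdot 0\right) = -2318 + \left(8 + 0 + 0\right) = -2318 + 8 = -2310$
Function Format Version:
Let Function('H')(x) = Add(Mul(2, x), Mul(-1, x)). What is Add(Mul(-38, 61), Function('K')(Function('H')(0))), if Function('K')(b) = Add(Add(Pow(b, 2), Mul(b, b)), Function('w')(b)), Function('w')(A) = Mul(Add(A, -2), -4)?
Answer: -2310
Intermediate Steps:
Function('w')(A) = Add(8, Mul(-4, A)) (Function('w')(A) = Mul(Add(-2, A), -4) = Add(8, Mul(-4, A)))
Function('H')(x) = x
Function('K')(b) = Add(8, Mul(-4, b), Mul(2, Pow(b, 2))) (Function('K')(b) = Add(Add(Pow(b, 2), Mul(b, b)), Add(8, Mul(-4, b))) = Add(Add(Pow(b, 2), Pow(b, 2)), Add(8, Mul(-4, b))) = Add(Mul(2, Pow(b, 2)), Add(8, Mul(-4, b))) = Add(8, Mul(-4, b), Mul(2, Pow(b, 2))))
Add(Mul(-38, 61), Function('K')(Function('H')(0))) = Add(Mul(-38, 61), Add(8, Mul(-4, 0), Mul(2, Pow(0, 2)))) = Add(-2318, Add(8, 0, Mul(2, 0))) = Add(-2318, Add(8, 0, 0)) = Add(-2318, 8) = -2310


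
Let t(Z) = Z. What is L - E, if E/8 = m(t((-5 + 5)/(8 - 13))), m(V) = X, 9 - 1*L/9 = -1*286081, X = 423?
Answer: 2571426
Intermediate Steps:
L = 2574810 (L = 81 - (-9)*286081 = 81 - 9*(-286081) = 81 + 2574729 = 2574810)
m(V) = 423
E = 3384 (E = 8*423 = 3384)
L - E = 2574810 - 1*3384 = 2574810 - 3384 = 2571426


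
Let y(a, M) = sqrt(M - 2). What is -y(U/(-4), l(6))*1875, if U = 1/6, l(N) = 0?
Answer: -1875*I*sqrt(2) ≈ -2651.6*I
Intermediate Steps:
U = 1/6 ≈ 0.16667
y(a, M) = sqrt(-2 + M)
-y(U/(-4), l(6))*1875 = -sqrt(-2 + 0)*1875 = -sqrt(-2)*1875 = -I*sqrt(2)*1875 = -1875*I*sqrt(2)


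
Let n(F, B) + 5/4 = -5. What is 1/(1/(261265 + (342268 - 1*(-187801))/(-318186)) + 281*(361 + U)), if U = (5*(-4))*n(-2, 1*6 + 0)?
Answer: 83130335221/11352777360109272 ≈ 7.3225e-6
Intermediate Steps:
n(F, B) = -25/4 (n(F, B) = -5/4 - 5 = -25/4)
U = 125 (U = (5*(-4))*(-25/4) = -20*(-25/4) = 125)
1/(1/(261265 + (342268 - 1*(-187801))/(-318186)) + 281*(361 + U)) = 1/(1/(261265 + (342268 - 1*(-187801))/(-318186)) + 281*(361 + 125)) = 1/(1/(261265 + (342268 + 187801)*(-1/318186)) + 281*486) = 1/(1/(261265 + 530069*(-1/318186)) + 136566) = 1/(1/(261265 - 530069/318186) + 136566) = 1/(1/(83130335221/318186) + 136566) = 1/(318186/83130335221 + 136566) = 1/(11352777360109272/83130335221) = 83130335221/11352777360109272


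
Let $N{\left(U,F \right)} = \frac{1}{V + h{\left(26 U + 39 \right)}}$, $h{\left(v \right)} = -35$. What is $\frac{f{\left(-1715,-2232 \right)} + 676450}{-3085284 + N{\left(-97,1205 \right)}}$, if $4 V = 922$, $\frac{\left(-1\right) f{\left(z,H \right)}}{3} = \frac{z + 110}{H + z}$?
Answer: $- \frac{1043947843985}{4761447827774} \approx -0.21925$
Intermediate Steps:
$f{\left(z,H \right)} = - \frac{3 \left(110 + z\right)}{H + z}$ ($f{\left(z,H \right)} = - 3 \frac{z + 110}{H + z} = - 3 \frac{110 + z}{H + z} = - \frac{3 \left(110 + z\right)}{H + z}$)
$V = \frac{461}{2}$ ($V = \frac{1}{4} \cdot 922 = \frac{461}{2} \approx 230.5$)
$N{\left(U,F \right)} = \frac{2}{391}$ ($N{\left(U,F \right)} = \frac{1}{\frac{461}{2} - 35} = \frac{1}{\frac{391}{2}} = \frac{2}{391}$)
$\frac{f{\left(-1715,-2232 \right)} + 676450}{-3085284 + N{\left(-97,1205 \right)}} = \frac{\frac{3 \left(-110 - -1715\right)}{-2232 - 1715} + 676450}{-3085284 + \frac{2}{391}} = \frac{\frac{3 \left(-110 + 1715\right)}{-3947} + 676450}{- \frac{1206346042}{391}} = \left(3 \left(- \frac{1}{3947}\right) 1605 + 676450\right) \left(- \frac{391}{1206346042}\right) = \left(- \frac{4815}{3947} + 676450\right) \left(- \frac{391}{1206346042}\right) = \frac{2669943335}{3947} \left(- \frac{391}{1206346042}\right) = - \frac{1043947843985}{4761447827774}$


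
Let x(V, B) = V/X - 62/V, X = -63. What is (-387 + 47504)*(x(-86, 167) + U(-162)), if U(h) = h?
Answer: -2915916317/387 ≈ -7.5347e+6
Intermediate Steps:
x(V, B) = -62/V - V/63 (x(V, B) = V/(-63) - 62/V = V*(-1/63) - 62/V = -V/63 - 62/V = -62/V - V/63)
(-387 + 47504)*(x(-86, 167) + U(-162)) = (-387 + 47504)*((-62/(-86) - 1/63*(-86)) - 162) = 47117*((-62*(-1/86) + 86/63) - 162) = 47117*((31/43 + 86/63) - 162) = 47117*(5651/2709 - 162) = 47117*(-433207/2709) = -2915916317/387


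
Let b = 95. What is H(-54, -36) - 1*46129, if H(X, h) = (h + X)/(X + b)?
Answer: -1891379/41 ≈ -46131.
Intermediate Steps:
H(X, h) = (X + h)/(95 + X) (H(X, h) = (h + X)/(X + 95) = (X + h)/(95 + X))
H(-54, -36) - 1*46129 = (-54 - 36)/(95 - 54) - 1*46129 = -90/41 - 46129 = -1891379/41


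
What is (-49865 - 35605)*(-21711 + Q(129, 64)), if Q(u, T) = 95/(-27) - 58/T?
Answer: 267266499115/144 ≈ 1.8560e+9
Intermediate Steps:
Q(u, T) = -95/27 - 58/T (Q(u, T) = 95*(-1/27) - 58/T = -95/27 - 58/T)
(-49865 - 35605)*(-21711 + Q(129, 64)) = (-49865 - 35605)*(-21711 + (-95/27 - 58/64)) = -85470*(-21711 + (-95/27 - 58*1/64)) = -85470*(-21711 + (-95/27 - 29/32)) = -85470*(-21711 - 3823/864) = -85470*(-18762127/864) = 267266499115/144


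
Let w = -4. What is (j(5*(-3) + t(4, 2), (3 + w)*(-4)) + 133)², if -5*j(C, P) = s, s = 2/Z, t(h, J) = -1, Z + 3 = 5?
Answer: 440896/25 ≈ 17636.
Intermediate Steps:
Z = 2 (Z = -3 + 5 = 2)
s = 1 (s = 2/2 = 2*(½) = 1)
j(C, P) = -⅕ (j(C, P) = -⅕*1 = -⅕)
(j(5*(-3) + t(4, 2), (3 + w)*(-4)) + 133)² = (-⅕ + 133)² = (664/5)² = 440896/25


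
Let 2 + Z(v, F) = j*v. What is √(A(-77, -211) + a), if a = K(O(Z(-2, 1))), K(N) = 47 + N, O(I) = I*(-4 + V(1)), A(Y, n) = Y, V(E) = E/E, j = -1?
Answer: I*√30 ≈ 5.4772*I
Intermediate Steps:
Z(v, F) = -2 - v
V(E) = 1
O(I) = -3*I (O(I) = I*(-4 + 1) = I*(-3) = -3*I)
a = 47 (a = 47 - 3*(-2 - 1*(-2)) = 47 - 3*(-2 + 2) = 47 - 3*0 = 47 + 0 = 47)
√(A(-77, -211) + a) = √(-77 + 47) = √(-30) = I*√30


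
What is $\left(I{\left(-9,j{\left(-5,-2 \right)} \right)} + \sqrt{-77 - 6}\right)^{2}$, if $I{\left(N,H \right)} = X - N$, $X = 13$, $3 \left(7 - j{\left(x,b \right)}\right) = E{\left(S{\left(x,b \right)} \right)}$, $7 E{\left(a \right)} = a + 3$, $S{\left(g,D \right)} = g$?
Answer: $\left(22 + i \sqrt{83}\right)^{2} \approx 401.0 + 400.86 i$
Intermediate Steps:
$E{\left(a \right)} = \frac{3}{7} + \frac{a}{7}$ ($E{\left(a \right)} = \frac{a + 3}{7} = \frac{3 + a}{7} = \frac{3}{7} + \frac{a}{7}$)
$j{\left(x,b \right)} = \frac{48}{7} - \frac{x}{21}$ ($j{\left(x,b \right)} = 7 - \frac{\frac{3}{7} + \frac{x}{7}}{3} = 7 - \left(\frac{1}{7} + \frac{x}{21}\right) = \frac{48}{7} - \frac{x}{21}$)
$I{\left(N,H \right)} = 13 - N$
$\left(I{\left(-9,j{\left(-5,-2 \right)} \right)} + \sqrt{-77 - 6}\right)^{2} = \left(\left(13 - -9\right) + \sqrt{-77 - 6}\right)^{2} = \left(\left(13 + 9\right) + \sqrt{-83}\right)^{2} = \left(22 + i \sqrt{83}\right)^{2}$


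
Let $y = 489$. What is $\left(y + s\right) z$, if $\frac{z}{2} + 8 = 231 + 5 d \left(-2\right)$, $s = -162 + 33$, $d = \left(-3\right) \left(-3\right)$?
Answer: $95760$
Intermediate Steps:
$d = 9$
$s = -129$
$z = 266$ ($z = -16 + 2 \left(231 + 5 \cdot 9 \left(-2\right)\right) = -16 + 2 \left(231 + 45 \left(-2\right)\right) = -16 + 2 \left(231 - 90\right) = -16 + 2 \cdot 141 = -16 + 282 = 266$)
$\left(y + s\right) z = \left(489 - 129\right) 266 = 360 \cdot 266 = 95760$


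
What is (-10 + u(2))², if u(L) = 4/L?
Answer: 64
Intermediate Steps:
(-10 + u(2))² = (-10 + 4/2)² = (-10 + 4*(½))² = (-10 + 2)² = (-8)² = 64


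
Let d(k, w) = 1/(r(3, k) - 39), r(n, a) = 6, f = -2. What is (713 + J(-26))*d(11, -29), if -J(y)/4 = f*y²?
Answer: -6121/33 ≈ -185.48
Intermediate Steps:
d(k, w) = -1/33 (d(k, w) = 1/(6 - 39) = 1/(-33) = -1/33)
J(y) = 8*y² (J(y) = -(-8)*y² = 8*y²)
(713 + J(-26))*d(11, -29) = (713 + 8*(-26)²)*(-1/33) = (713 + 8*676)*(-1/33) = (713 + 5408)*(-1/33) = 6121*(-1/33) = -6121/33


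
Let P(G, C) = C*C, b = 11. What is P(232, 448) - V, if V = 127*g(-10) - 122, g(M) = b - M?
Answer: 198159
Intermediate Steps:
g(M) = 11 - M
V = 2545 (V = 127*(11 - 1*(-10)) - 122 = 127*(11 + 10) - 122 = 127*21 - 122 = 2667 - 122 = 2545)
P(G, C) = C**2
P(232, 448) - V = 448**2 - 1*2545 = 200704 - 2545 = 198159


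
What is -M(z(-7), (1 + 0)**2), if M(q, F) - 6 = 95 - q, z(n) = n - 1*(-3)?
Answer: -105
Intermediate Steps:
z(n) = 3 + n (z(n) = n + 3 = 3 + n)
M(q, F) = 101 - q (M(q, F) = 6 + (95 - q) = 101 - q)
-M(z(-7), (1 + 0)**2) = -(101 - (3 - 7)) = -(101 - 1*(-4)) = -(101 + 4) = -1*105 = -105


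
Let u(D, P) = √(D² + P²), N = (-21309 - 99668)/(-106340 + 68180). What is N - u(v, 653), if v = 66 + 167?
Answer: 120977/38160 - √480698 ≈ -690.15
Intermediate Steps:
v = 233
N = 120977/38160 (N = -120977/(-38160) = -120977*(-1/38160) = 120977/38160 ≈ 3.1703)
N - u(v, 653) = 120977/38160 - √(233² + 653²) = 120977/38160 - √(54289 + 426409) = 120977/38160 - √480698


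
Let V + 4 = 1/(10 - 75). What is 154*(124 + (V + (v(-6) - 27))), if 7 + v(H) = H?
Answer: 800646/65 ≈ 12318.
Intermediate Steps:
V = -261/65 (V = -4 + 1/(10 - 75) = -4 + 1/(-65) = -4 - 1/65 = -261/65 ≈ -4.0154)
v(H) = -7 + H
154*(124 + (V + (v(-6) - 27))) = 154*(124 + (-261/65 + ((-7 - 6) - 27))) = 154*(124 + (-261/65 + (-13 - 27))) = 154*(124 + (-261/65 - 40)) = 154*(124 - 2861/65) = 154*(5199/65) = 800646/65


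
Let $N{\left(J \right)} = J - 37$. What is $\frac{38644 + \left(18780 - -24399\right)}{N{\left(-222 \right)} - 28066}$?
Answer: $- \frac{81823}{28325} \approx -2.8887$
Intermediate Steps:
$N{\left(J \right)} = -37 + J$
$\frac{38644 + \left(18780 - -24399\right)}{N{\left(-222 \right)} - 28066} = \frac{38644 + \left(18780 - -24399\right)}{\left(-37 - 222\right) - 28066} = \frac{38644 + \left(18780 + 24399\right)}{-259 - 28066} = \frac{38644 + 43179}{-28325} = 81823 \left(- \frac{1}{28325}\right) = - \frac{81823}{28325}$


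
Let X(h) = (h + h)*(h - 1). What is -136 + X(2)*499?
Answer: 1860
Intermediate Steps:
X(h) = 2*h*(-1 + h) (X(h) = (2*h)*(-1 + h) = 2*h*(-1 + h))
-136 + X(2)*499 = -136 + (2*2*(-1 + 2))*499 = -136 + (2*2*1)*499 = -136 + 4*499 = -136 + 1996 = 1860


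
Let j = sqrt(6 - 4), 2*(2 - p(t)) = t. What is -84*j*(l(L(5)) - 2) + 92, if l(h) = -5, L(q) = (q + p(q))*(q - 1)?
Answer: 92 + 588*sqrt(2) ≈ 923.56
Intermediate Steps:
p(t) = 2 - t/2
L(q) = (-1 + q)*(2 + q/2) (L(q) = (q + (2 - q/2))*(q - 1) = (2 + q/2)*(-1 + q) = (-1 + q)*(2 + q/2))
j = sqrt(2) ≈ 1.4142
-84*j*(l(L(5)) - 2) + 92 = -84*sqrt(2)*(-5 - 2) + 92 = -84*sqrt(2)*(-7) + 92 = -(-588)*sqrt(2) + 92 = 588*sqrt(2) + 92 = 92 + 588*sqrt(2)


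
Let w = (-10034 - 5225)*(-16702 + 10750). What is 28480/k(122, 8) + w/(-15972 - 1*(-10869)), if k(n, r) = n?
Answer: -1822482976/103761 ≈ -17564.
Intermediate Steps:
w = 90821568 (w = -15259*(-5952) = 90821568)
28480/k(122, 8) + w/(-15972 - 1*(-10869)) = 28480/122 + 90821568/(-15972 - 1*(-10869)) = 28480*(1/122) + 90821568/(-15972 + 10869) = 14240/61 + 90821568/(-5103) = 14240/61 + 90821568*(-1/5103) = 14240/61 - 30273856/1701 = -1822482976/103761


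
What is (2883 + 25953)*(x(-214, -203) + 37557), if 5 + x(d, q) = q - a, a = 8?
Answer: 1076765076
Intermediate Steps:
x(d, q) = -13 + q (x(d, q) = -5 + (q - 1*8) = -5 + (q - 8) = -5 + (-8 + q) = -13 + q)
(2883 + 25953)*(x(-214, -203) + 37557) = (2883 + 25953)*((-13 - 203) + 37557) = 28836*(-216 + 37557) = 28836*37341 = 1076765076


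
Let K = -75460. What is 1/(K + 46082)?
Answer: -1/29378 ≈ -3.4039e-5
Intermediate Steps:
1/(K + 46082) = 1/(-75460 + 46082) = 1/(-29378) = -1/29378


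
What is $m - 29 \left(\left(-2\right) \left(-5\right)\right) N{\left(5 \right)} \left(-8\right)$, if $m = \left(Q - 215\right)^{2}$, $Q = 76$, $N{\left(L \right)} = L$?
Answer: $30921$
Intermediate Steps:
$m = 19321$ ($m = \left(76 - 215\right)^{2} = \left(-139\right)^{2} = 19321$)
$m - 29 \left(\left(-2\right) \left(-5\right)\right) N{\left(5 \right)} \left(-8\right) = 19321 - 29 \left(\left(-2\right) \left(-5\right)\right) 5 \left(-8\right) = 19321 - 29 \cdot 10 \left(-40\right) = 19321 - 290 \left(-40\right) = 19321 - -11600 = 19321 + 11600 = 30921$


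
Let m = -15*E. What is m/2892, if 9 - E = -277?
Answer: -715/482 ≈ -1.4834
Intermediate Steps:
E = 286 (E = 9 - 1*(-277) = 9 + 277 = 286)
m = -4290 (m = -15*286 = -4290)
m/2892 = -4290/2892 = -4290*1/2892 = -715/482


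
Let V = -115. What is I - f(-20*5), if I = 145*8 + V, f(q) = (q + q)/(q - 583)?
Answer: 713535/683 ≈ 1044.7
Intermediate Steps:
f(q) = 2*q/(-583 + q) (f(q) = (2*q)/(-583 + q) = 2*q/(-583 + q))
I = 1045 (I = 145*8 - 115 = 1160 - 115 = 1045)
I - f(-20*5) = 1045 - 2*(-20*5)/(-583 - 20*5) = 1045 - 2*(-100)/(-583 - 100) = 1045 - 2*(-100)/(-683) = 1045 - 2*(-100)*(-1)/683 = 1045 - 1*200/683 = 1045 - 200/683 = 713535/683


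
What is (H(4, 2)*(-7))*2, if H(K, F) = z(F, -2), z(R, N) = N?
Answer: 28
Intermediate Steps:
H(K, F) = -2
(H(4, 2)*(-7))*2 = -2*(-7)*2 = 14*2 = 28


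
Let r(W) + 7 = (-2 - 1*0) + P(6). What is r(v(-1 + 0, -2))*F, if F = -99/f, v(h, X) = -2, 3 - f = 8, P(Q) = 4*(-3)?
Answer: -2079/5 ≈ -415.80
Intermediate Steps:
P(Q) = -12
f = -5 (f = 3 - 1*8 = 3 - 8 = -5)
F = 99/5 (F = -99/(-5) = -99*(-1/5) = 99/5 ≈ 19.800)
r(W) = -21 (r(W) = -7 + ((-2 - 1*0) - 12) = -7 + ((-2 + 0) - 12) = -7 + (-2 - 12) = -7 - 14 = -21)
r(v(-1 + 0, -2))*F = -21*99/5 = -2079/5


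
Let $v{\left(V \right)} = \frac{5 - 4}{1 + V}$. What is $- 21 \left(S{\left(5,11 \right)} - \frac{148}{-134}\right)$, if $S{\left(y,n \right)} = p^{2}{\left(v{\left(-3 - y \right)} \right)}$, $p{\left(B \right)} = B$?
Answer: $- \frac{11079}{469} \approx -23.623$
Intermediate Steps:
$v{\left(V \right)} = \frac{1}{1 + V}$ ($v{\left(V \right)} = 1 \frac{1}{1 + V} = \frac{1}{1 + V}$)
$S{\left(y,n \right)} = \frac{1}{\left(-2 - y\right)^{2}}$ ($S{\left(y,n \right)} = \left(\frac{1}{1 - \left(3 + y\right)}\right)^{2} = \left(\frac{1}{-2 - y}\right)^{2} = \frac{1}{\left(-2 - y\right)^{2}}$)
$- 21 \left(S{\left(5,11 \right)} - \frac{148}{-134}\right) = - 21 \left(\frac{1}{\left(2 + 5\right)^{2}} - \frac{148}{-134}\right) = - 21 \left(\frac{1}{49} - - \frac{74}{67}\right) = - 21 \left(\frac{1}{49} + \frac{74}{67}\right) = \left(-21\right) \frac{3693}{3283} = - \frac{11079}{469}$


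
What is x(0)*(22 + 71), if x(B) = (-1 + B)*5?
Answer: -465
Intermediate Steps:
x(B) = -5 + 5*B
x(0)*(22 + 71) = (-5 + 5*0)*(22 + 71) = (-5 + 0)*93 = -5*93 = -465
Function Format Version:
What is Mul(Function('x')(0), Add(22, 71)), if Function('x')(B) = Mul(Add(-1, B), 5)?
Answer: -465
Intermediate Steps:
Function('x')(B) = Add(-5, Mul(5, B))
Mul(Function('x')(0), Add(22, 71)) = Mul(Add(-5, Mul(5, 0)), Add(22, 71)) = Mul(Add(-5, 0), 93) = Mul(-5, 93) = -465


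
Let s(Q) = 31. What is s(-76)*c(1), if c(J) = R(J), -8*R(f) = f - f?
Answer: 0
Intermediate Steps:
R(f) = 0 (R(f) = -(f - f)/8 = -1/8*0 = 0)
c(J) = 0
s(-76)*c(1) = 31*0 = 0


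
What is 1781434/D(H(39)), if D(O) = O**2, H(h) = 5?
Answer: 1781434/25 ≈ 71257.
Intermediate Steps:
1781434/D(H(39)) = 1781434/(5**2) = 1781434/25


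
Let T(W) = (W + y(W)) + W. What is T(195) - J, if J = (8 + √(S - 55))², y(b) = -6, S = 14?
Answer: 361 - 16*I*√41 ≈ 361.0 - 102.45*I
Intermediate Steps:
J = (8 + I*√41)² (J = (8 + √(14 - 55))² = (8 + √(-41))² = (8 + I*√41)² ≈ 23.0 + 102.45*I)
T(W) = -6 + 2*W (T(W) = (W - 6) + W = (-6 + W) + W = -6 + 2*W)
T(195) - J = (-6 + 2*195) - (8 + I*√41)² = (-6 + 390) - (8 + I*√41)² = 384 - (8 + I*√41)²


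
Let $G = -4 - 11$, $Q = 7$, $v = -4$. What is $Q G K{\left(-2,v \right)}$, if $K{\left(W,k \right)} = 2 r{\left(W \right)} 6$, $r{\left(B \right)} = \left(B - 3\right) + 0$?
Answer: $6300$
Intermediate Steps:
$r{\left(B \right)} = -3 + B$ ($r{\left(B \right)} = \left(-3 + B\right) + 0 = -3 + B$)
$K{\left(W,k \right)} = -36 + 12 W$ ($K{\left(W,k \right)} = 2 \left(-3 + W\right) 6 = \left(-6 + 2 W\right) 6 = -36 + 12 W$)
$G = -15$
$Q G K{\left(-2,v \right)} = 7 \left(-15\right) \left(-36 + 12 \left(-2\right)\right) = - 105 \left(-36 - 24\right) = \left(-105\right) \left(-60\right) = 6300$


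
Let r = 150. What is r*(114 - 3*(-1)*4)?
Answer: 18900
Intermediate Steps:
r*(114 - 3*(-1)*4) = 150*(114 - 3*(-1)*4) = 150*(114 + 3*4) = 150*(114 + 12) = 150*126 = 18900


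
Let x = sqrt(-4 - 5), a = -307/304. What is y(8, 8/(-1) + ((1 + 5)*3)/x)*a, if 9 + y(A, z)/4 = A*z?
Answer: 22411/76 + 3684*I/19 ≈ 294.88 + 193.89*I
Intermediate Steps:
a = -307/304 (a = -307*1/304 = -307/304 ≈ -1.0099)
x = 3*I (x = sqrt(-9) = 3*I ≈ 3.0*I)
y(A, z) = -36 + 4*A*z (y(A, z) = -36 + 4*(A*z) = -36 + 4*A*z)
y(8, 8/(-1) + ((1 + 5)*3)/x)*a = (-36 + 4*8*(8/(-1) + ((1 + 5)*3)/((3*I))))*(-307/304) = (-36 + 4*8*(8*(-1) + (6*3)*(-I/3)))*(-307/304) = (-36 + 4*8*(-8 + 18*(-I/3)))*(-307/304) = (-36 + 4*8*(-8 - 6*I))*(-307/304) = (-36 + (-256 - 192*I))*(-307/304) = (-292 - 192*I)*(-307/304) = 22411/76 + 3684*I/19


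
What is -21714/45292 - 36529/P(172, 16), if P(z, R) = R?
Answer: -413704723/181168 ≈ -2283.5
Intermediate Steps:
-21714/45292 - 36529/P(172, 16) = -21714/45292 - 36529/16 = -21714*1/45292 - 36529*1/16 = -10857/22646 - 36529/16 = -413704723/181168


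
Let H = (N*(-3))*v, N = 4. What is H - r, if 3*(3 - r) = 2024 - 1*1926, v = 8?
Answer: -199/3 ≈ -66.333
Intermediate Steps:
r = -89/3 (r = 3 - (2024 - 1*1926)/3 = 3 - (2024 - 1926)/3 = 3 - ⅓*98 = 3 - 98/3 = -89/3 ≈ -29.667)
H = -96 (H = (4*(-3))*8 = -12*8 = -96)
H - r = -96 - 1*(-89/3) = -96 + 89/3 = -199/3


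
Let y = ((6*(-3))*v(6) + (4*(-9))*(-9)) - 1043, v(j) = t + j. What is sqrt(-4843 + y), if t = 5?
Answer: 24*I*sqrt(10) ≈ 75.895*I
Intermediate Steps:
v(j) = 5 + j
y = -917 (y = ((6*(-3))*(5 + 6) + (4*(-9))*(-9)) - 1043 = (-18*11 - 36*(-9)) - 1043 = (-198 + 324) - 1043 = 126 - 1043 = -917)
sqrt(-4843 + y) = sqrt(-4843 - 917) = sqrt(-5760) = 24*I*sqrt(10)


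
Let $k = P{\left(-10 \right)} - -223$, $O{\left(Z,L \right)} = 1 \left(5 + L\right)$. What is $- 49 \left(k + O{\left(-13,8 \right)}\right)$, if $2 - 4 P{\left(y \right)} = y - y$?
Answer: $- \frac{23177}{2} \approx -11589.0$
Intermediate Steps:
$O{\left(Z,L \right)} = 5 + L$
$P{\left(y \right)} = \frac{1}{2}$ ($P{\left(y \right)} = \frac{1}{2} - \frac{y - y}{4} = \frac{1}{2} - 0 = \frac{1}{2} + 0 = \frac{1}{2}$)
$k = \frac{447}{2}$ ($k = \frac{1}{2} - -223 = \frac{1}{2} + 223 = \frac{447}{2} \approx 223.5$)
$- 49 \left(k + O{\left(-13,8 \right)}\right) = - 49 \left(\frac{447}{2} + \left(5 + 8\right)\right) = - 49 \left(\frac{447}{2} + 13\right) = \left(-49\right) \frac{473}{2} = - \frac{23177}{2}$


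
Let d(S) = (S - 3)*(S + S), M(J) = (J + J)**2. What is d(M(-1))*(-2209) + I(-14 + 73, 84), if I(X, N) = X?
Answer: -17613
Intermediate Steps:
M(J) = 4*J**2 (M(J) = (2*J)**2 = 4*J**2)
d(S) = 2*S*(-3 + S) (d(S) = (-3 + S)*(2*S) = 2*S*(-3 + S))
d(M(-1))*(-2209) + I(-14 + 73, 84) = (2*(4*(-1)**2)*(-3 + 4*(-1)**2))*(-2209) + (-14 + 73) = (2*(4*1)*(-3 + 4*1))*(-2209) + 59 = (2*4*(-3 + 4))*(-2209) + 59 = (2*4*1)*(-2209) + 59 = 8*(-2209) + 59 = -17672 + 59 = -17613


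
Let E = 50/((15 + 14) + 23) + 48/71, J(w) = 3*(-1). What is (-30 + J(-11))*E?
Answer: -99759/1846 ≈ -54.041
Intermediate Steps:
J(w) = -3
E = 3023/1846 (E = 50/(29 + 23) + 48*(1/71) = 50/52 + 48/71 = 50*(1/52) + 48/71 = 25/26 + 48/71 = 3023/1846 ≈ 1.6376)
(-30 + J(-11))*E = (-30 - 3)*(3023/1846) = -33*3023/1846 = -99759/1846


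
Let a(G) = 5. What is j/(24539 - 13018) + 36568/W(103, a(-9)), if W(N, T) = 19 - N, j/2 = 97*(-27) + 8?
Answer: -15062092/34563 ≈ -435.79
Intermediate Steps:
j = -5222 (j = 2*(97*(-27) + 8) = 2*(-2619 + 8) = 2*(-2611) = -5222)
j/(24539 - 13018) + 36568/W(103, a(-9)) = -5222/(24539 - 13018) + 36568/(19 - 1*103) = -5222/11521 + 36568/(19 - 103) = -5222*1/11521 + 36568/(-84) = -5222/11521 + 36568*(-1/84) = -5222/11521 - 1306/3 = -15062092/34563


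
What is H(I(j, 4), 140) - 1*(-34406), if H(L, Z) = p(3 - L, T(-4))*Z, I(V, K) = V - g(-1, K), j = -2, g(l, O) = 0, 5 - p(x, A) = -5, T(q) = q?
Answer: 35806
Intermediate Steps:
p(x, A) = 10 (p(x, A) = 5 - 1*(-5) = 5 + 5 = 10)
I(V, K) = V (I(V, K) = V - 1*0 = V + 0 = V)
H(L, Z) = 10*Z
H(I(j, 4), 140) - 1*(-34406) = 10*140 - 1*(-34406) = 1400 + 34406 = 35806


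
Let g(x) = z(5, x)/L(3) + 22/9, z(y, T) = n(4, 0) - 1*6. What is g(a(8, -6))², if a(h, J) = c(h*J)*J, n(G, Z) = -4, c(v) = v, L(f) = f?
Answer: 64/81 ≈ 0.79012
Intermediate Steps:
a(h, J) = h*J² (a(h, J) = (h*J)*J = (J*h)*J = h*J²)
z(y, T) = -10 (z(y, T) = -4 - 1*6 = -4 - 6 = -10)
g(x) = -8/9 (g(x) = -10/3 + 22/9 = -8/9)
g(a(8, -6))² = (-8/9)² = 64/81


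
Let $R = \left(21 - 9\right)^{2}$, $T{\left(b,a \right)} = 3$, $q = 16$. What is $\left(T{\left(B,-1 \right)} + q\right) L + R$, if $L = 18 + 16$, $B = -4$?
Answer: $790$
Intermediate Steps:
$L = 34$
$R = 144$ ($R = 12^{2} = 144$)
$\left(T{\left(B,-1 \right)} + q\right) L + R = \left(3 + 16\right) 34 + 144 = 19 \cdot 34 + 144 = 646 + 144 = 790$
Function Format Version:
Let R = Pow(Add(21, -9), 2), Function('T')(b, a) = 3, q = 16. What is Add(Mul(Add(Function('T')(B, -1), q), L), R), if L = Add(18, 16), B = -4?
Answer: 790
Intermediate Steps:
L = 34
R = 144 (R = Pow(12, 2) = 144)
Add(Mul(Add(Function('T')(B, -1), q), L), R) = Add(Mul(Add(3, 16), 34), 144) = Add(Mul(19, 34), 144) = Add(646, 144) = 790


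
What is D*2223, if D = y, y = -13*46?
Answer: -1329354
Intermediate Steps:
y = -598
D = -598
D*2223 = -598*2223 = -1329354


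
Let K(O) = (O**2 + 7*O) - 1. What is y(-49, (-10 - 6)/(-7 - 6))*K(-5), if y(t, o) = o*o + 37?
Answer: -71599/169 ≈ -423.66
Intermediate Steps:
K(O) = -1 + O**2 + 7*O
y(t, o) = 37 + o**2 (y(t, o) = o**2 + 37 = 37 + o**2)
y(-49, (-10 - 6)/(-7 - 6))*K(-5) = (37 + ((-10 - 6)/(-7 - 6))**2)*(-1 + (-5)**2 + 7*(-5)) = (37 + (-16/(-13))**2)*(-1 + 25 - 35) = (37 + (-16*(-1/13))**2)*(-11) = (37 + (16/13)**2)*(-11) = (37 + 256/169)*(-11) = (6509/169)*(-11) = -71599/169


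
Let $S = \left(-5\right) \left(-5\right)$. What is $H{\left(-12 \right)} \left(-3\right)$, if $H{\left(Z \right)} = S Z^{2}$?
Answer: $-10800$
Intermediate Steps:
$S = 25$
$H{\left(Z \right)} = 25 Z^{2}$
$H{\left(-12 \right)} \left(-3\right) = 25 \left(-12\right)^{2} \left(-3\right) = 25 \cdot 144 \left(-3\right) = 3600 \left(-3\right) = -10800$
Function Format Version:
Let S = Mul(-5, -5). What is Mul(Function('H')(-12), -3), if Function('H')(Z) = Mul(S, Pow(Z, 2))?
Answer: -10800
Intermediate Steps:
S = 25
Function('H')(Z) = Mul(25, Pow(Z, 2))
Mul(Function('H')(-12), -3) = Mul(Mul(25, Pow(-12, 2)), -3) = Mul(Mul(25, 144), -3) = Mul(3600, -3) = -10800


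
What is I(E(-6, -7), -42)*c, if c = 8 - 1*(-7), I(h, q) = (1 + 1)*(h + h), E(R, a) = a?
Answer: -420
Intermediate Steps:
I(h, q) = 4*h (I(h, q) = 2*(2*h) = 4*h)
c = 15 (c = 8 + 7 = 15)
I(E(-6, -7), -42)*c = (4*(-7))*15 = -28*15 = -420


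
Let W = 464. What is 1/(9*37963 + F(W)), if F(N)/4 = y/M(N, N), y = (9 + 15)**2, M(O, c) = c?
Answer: 29/9908487 ≈ 2.9268e-6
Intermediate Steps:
y = 576 (y = 24**2 = 576)
F(N) = 2304/N (F(N) = 4*(576/N) = 2304/N)
1/(9*37963 + F(W)) = 1/(9*37963 + 2304/464) = 1/(341667 + 2304*(1/464)) = 1/(341667 + 144/29) = 1/(9908487/29) = 29/9908487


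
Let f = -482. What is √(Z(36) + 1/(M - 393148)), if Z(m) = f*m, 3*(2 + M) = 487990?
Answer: I*√2074071249799395/345730 ≈ 131.73*I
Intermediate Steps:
M = 487984/3 (M = -2 + (⅓)*487990 = -2 + 487990/3 = 487984/3 ≈ 1.6266e+5)
Z(m) = -482*m
√(Z(36) + 1/(M - 393148)) = √(-482*36 + 1/(487984/3 - 393148)) = √(-17352 + 1/(-691460/3)) = √(-17352 - 3/691460) = √(-11998213923/691460) = I*√2074071249799395/345730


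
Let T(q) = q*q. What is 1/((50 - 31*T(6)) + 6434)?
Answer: 1/5368 ≈ 0.00018629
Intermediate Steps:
T(q) = q²
1/((50 - 31*T(6)) + 6434) = 1/((50 - 31*6²) + 6434) = 1/((50 - 31*36) + 6434) = 1/((50 - 1116) + 6434) = 1/(-1066 + 6434) = 1/5368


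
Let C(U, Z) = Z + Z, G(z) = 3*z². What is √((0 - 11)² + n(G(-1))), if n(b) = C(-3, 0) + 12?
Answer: √133 ≈ 11.533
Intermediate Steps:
C(U, Z) = 2*Z
n(b) = 12 (n(b) = 2*0 + 12 = 0 + 12 = 12)
√((0 - 11)² + n(G(-1))) = √((0 - 11)² + 12) = √((-11)² + 12) = √(121 + 12) = √133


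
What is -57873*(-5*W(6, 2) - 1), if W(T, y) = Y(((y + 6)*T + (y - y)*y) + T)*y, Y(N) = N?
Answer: 31309293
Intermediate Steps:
W(T, y) = y*(T + T*(6 + y)) (W(T, y) = (((y + 6)*T + (y - y)*y) + T)*y = (((6 + y)*T + 0*y) + T)*y = ((T*(6 + y) + 0) + T)*y = (T*(6 + y) + T)*y = (T + T*(6 + y))*y = y*(T + T*(6 + y)))
-57873*(-5*W(6, 2) - 1) = -57873*(-30*2*(7 + 2) - 1) = -57873*(-30*2*9 - 1) = -57873*(-5*108 - 1) = -57873*(-540 - 1) = -57873*(-541) = 31309293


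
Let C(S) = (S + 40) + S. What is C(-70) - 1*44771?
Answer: -44871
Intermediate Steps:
C(S) = 40 + 2*S (C(S) = (40 + S) + S = 40 + 2*S)
C(-70) - 1*44771 = (40 + 2*(-70)) - 1*44771 = (40 - 140) - 44771 = -100 - 44771 = -44871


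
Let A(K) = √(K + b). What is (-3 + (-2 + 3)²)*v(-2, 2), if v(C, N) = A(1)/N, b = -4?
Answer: -I*√3 ≈ -1.732*I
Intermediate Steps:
A(K) = √(-4 + K) (A(K) = √(K - 4) = √(-4 + K))
v(C, N) = I*√3/N (v(C, N) = √(-4 + 1)/N = √(-3)/N = (I*√3)/N = I*√3/N)
(-3 + (-2 + 3)²)*v(-2, 2) = (-3 + (-2 + 3)²)*(I*√3/2) = (-3 + 1²)*(I*√3*(½)) = (-3 + 1)*(I*√3/2) = -I*√3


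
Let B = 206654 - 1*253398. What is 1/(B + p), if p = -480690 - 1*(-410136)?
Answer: -1/117298 ≈ -8.5253e-6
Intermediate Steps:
B = -46744 (B = 206654 - 253398 = -46744)
p = -70554 (p = -480690 + 410136 = -70554)
1/(B + p) = 1/(-46744 - 70554) = 1/(-117298) = -1/117298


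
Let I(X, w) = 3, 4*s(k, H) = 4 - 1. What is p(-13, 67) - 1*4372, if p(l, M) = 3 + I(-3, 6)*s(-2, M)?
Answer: -17467/4 ≈ -4366.8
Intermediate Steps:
s(k, H) = ¾ (s(k, H) = (4 - 1)/4 = (¼)*3 = ¾)
p(l, M) = 21/4 (p(l, M) = 3 + 3*(¾) = 3 + 9/4 = 21/4)
p(-13, 67) - 1*4372 = 21/4 - 1*4372 = 21/4 - 4372 = -17467/4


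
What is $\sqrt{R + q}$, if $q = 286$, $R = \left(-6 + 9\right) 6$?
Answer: $4 \sqrt{19} \approx 17.436$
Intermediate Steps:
$R = 18$ ($R = 3 \cdot 6 = 18$)
$\sqrt{R + q} = \sqrt{18 + 286} = \sqrt{304} = 4 \sqrt{19}$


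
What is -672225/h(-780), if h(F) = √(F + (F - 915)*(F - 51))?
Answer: -44815*√1407765/93851 ≈ -566.56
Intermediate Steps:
h(F) = √(F + (-915 + F)*(-51 + F))
-672225/h(-780) = -672225/√(46665 + (-780)² - 965*(-780)) = -672225/√(46665 + 608400 + 752700) = -672225*√1407765/1407765 = -44815*√1407765/93851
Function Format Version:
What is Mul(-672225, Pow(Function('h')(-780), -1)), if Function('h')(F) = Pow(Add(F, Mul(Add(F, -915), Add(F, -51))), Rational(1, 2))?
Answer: Mul(Rational(-44815, 93851), Pow(1407765, Rational(1, 2))) ≈ -566.56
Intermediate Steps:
Function('h')(F) = Pow(Add(F, Mul(Add(-915, F), Add(-51, F))), Rational(1, 2))
Mul(-672225, Pow(Function('h')(-780), -1)) = Mul(-672225, Pow(Pow(Add(46665, Pow(-780, 2), Mul(-965, -780)), Rational(1, 2)), -1)) = Mul(-672225, Pow(Pow(Add(46665, 608400, 752700), Rational(1, 2)), -1)) = Mul(-672225, Pow(Pow(1407765, Rational(1, 2)), -1)) = Mul(-672225, Mul(Rational(1, 1407765), Pow(1407765, Rational(1, 2)))) = Mul(Rational(-44815, 93851), Pow(1407765, Rational(1, 2)))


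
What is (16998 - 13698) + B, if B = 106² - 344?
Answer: 14192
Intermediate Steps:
B = 10892 (B = 11236 - 344 = 10892)
(16998 - 13698) + B = (16998 - 13698) + 10892 = 3300 + 10892 = 14192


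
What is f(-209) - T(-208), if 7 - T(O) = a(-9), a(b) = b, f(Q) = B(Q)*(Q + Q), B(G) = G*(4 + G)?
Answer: -17909226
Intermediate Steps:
f(Q) = 2*Q²*(4 + Q) (f(Q) = (Q*(4 + Q))*(Q + Q) = (Q*(4 + Q))*(2*Q) = 2*Q²*(4 + Q))
T(O) = 16 (T(O) = 7 - 1*(-9) = 7 + 9 = 16)
f(-209) - T(-208) = 2*(-209)²*(4 - 209) - 1*16 = 2*43681*(-205) - 16 = -17909210 - 16 = -17909226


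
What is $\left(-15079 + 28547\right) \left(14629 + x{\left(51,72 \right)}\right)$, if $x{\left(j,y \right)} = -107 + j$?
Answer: $196269164$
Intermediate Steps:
$\left(-15079 + 28547\right) \left(14629 + x{\left(51,72 \right)}\right) = \left(-15079 + 28547\right) \left(14629 + \left(-107 + 51\right)\right) = 13468 \left(14629 - 56\right) = 13468 \cdot 14573 = 196269164$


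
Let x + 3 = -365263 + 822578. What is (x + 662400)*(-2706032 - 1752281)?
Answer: -4992026565856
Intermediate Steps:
x = 457312 (x = -3 + (-365263 + 822578) = -3 + 457315 = 457312)
(x + 662400)*(-2706032 - 1752281) = (457312 + 662400)*(-2706032 - 1752281) = 1119712*(-4458313) = -4992026565856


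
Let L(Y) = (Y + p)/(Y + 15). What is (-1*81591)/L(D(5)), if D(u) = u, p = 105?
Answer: -163182/11 ≈ -14835.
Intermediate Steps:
L(Y) = (105 + Y)/(15 + Y) (L(Y) = (Y + 105)/(Y + 15) = (105 + Y)/(15 + Y))
(-1*81591)/L(D(5)) = (-1*81591)/(((105 + 5)/(15 + 5))) = -81591/(110/20) = -81591/((1/20)*110) = -81591/11/2 = -81591*2/11 = -163182/11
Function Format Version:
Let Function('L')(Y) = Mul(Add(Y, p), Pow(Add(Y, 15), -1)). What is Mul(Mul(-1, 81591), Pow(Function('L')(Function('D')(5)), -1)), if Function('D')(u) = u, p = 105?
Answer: Rational(-163182, 11) ≈ -14835.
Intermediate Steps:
Function('L')(Y) = Mul(Pow(Add(15, Y), -1), Add(105, Y)) (Function('L')(Y) = Mul(Add(Y, 105), Pow(Add(Y, 15), -1)) = Mul(Add(105, Y), Pow(Add(15, Y), -1)) = Mul(Pow(Add(15, Y), -1), Add(105, Y)))
Mul(Mul(-1, 81591), Pow(Function('L')(Function('D')(5)), -1)) = Mul(Mul(-1, 81591), Pow(Mul(Pow(Add(15, 5), -1), Add(105, 5)), -1)) = Mul(-81591, Pow(Mul(Pow(20, -1), 110), -1)) = Mul(-81591, Pow(Mul(Rational(1, 20), 110), -1)) = Mul(-81591, Pow(Rational(11, 2), -1)) = Mul(-81591, Rational(2, 11)) = Rational(-163182, 11)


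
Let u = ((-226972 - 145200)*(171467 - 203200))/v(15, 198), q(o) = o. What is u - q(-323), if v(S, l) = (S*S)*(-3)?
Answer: -11809916051/675 ≈ -1.7496e+7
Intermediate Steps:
v(S, l) = -3*S**2 (v(S, l) = S**2*(-3) = -3*S**2)
u = -11810134076/675 (u = ((-226972 - 145200)*(171467 - 203200))/((-3*15**2)) = (-372172*(-31733))/((-3*225)) = 11810134076/(-675) = 11810134076*(-1/675) = -11810134076/675 ≈ -1.7496e+7)
u - q(-323) = -11810134076/675 - 1*(-323) = -11810134076/675 + 323 = -11809916051/675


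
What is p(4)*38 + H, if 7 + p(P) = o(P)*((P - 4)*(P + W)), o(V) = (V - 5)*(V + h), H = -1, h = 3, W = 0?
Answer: -267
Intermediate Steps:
o(V) = (-5 + V)*(3 + V) (o(V) = (V - 5)*(V + 3) = (-5 + V)*(3 + V))
p(P) = -7 + P*(-4 + P)*(-15 + P² - 2*P) (p(P) = -7 + (-15 + P² - 2*P)*((P - 4)*(P + 0)) = -7 + (-15 + P² - 2*P)*((-4 + P)*P) = -7 + (-15 + P² - 2*P)*(P*(-4 + P)) = -7 + P*(-4 + P)*(-15 + P² - 2*P))
p(4)*38 + H = (-7 + 4⁴ - 7*4² - 6*4³ + 60*4)*38 - 1 = (-7 + 256 - 7*16 - 6*64 + 240)*38 - 1 = (-7 + 256 - 112 - 384 + 240)*38 - 1 = -7*38 - 1 = -266 - 1 = -267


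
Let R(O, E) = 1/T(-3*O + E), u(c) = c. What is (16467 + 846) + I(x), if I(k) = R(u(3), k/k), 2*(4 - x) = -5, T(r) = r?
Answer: 138503/8 ≈ 17313.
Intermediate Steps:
x = 13/2 (x = 4 - 1/2*(-5) = 4 + 5/2 = 13/2 ≈ 6.5000)
R(O, E) = 1/(E - 3*O) (R(O, E) = 1/(-3*O + E) = 1/(E - 3*O))
I(k) = -1/8 (I(k) = 1/(k/k - 3*3) = 1/(1 - 9) = 1/(-8) = -1/8)
(16467 + 846) + I(x) = (16467 + 846) - 1/8 = 17313 - 1/8 = 138503/8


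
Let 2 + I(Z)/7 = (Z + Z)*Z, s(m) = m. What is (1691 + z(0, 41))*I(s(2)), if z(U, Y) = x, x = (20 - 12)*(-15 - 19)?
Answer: 59598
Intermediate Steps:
I(Z) = -14 + 14*Z² (I(Z) = -14 + 7*((Z + Z)*Z) = -14 + 7*((2*Z)*Z) = -14 + 7*(2*Z²) = -14 + 14*Z²)
x = -272 (x = 8*(-34) = -272)
z(U, Y) = -272
(1691 + z(0, 41))*I(s(2)) = (1691 - 272)*(-14 + 14*2²) = 1419*(-14 + 14*4) = 1419*(-14 + 56) = 1419*42 = 59598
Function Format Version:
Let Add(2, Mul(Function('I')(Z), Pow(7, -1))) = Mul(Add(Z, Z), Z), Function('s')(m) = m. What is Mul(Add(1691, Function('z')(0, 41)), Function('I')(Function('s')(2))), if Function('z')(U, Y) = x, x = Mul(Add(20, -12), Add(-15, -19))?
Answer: 59598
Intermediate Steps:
Function('I')(Z) = Add(-14, Mul(14, Pow(Z, 2))) (Function('I')(Z) = Add(-14, Mul(7, Mul(Add(Z, Z), Z))) = Add(-14, Mul(7, Mul(Mul(2, Z), Z))) = Add(-14, Mul(7, Mul(2, Pow(Z, 2)))) = Add(-14, Mul(14, Pow(Z, 2))))
x = -272 (x = Mul(8, -34) = -272)
Function('z')(U, Y) = -272
Mul(Add(1691, Function('z')(0, 41)), Function('I')(Function('s')(2))) = Mul(Add(1691, -272), Add(-14, Mul(14, Pow(2, 2)))) = Mul(1419, Add(-14, Mul(14, 4))) = Mul(1419, Add(-14, 56)) = Mul(1419, 42) = 59598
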